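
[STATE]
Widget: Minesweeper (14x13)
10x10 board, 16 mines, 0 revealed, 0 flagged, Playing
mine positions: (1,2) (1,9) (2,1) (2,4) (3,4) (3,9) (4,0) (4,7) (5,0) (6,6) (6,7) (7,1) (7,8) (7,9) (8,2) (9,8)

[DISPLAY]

■■■■■■■■■■    
■■■■■■■■■■    
■■■■■■■■■■    
■■■■■■■■■■    
■■■■■■■■■■    
■■■■■■■■■■    
■■■■■■■■■■    
■■■■■■■■■■    
■■■■■■■■■■    
■■■■■■■■■■    
              
              
              


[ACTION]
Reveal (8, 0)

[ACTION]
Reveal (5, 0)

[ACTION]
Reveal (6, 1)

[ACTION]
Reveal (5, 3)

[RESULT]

■■■■■■■■■■    
■■✹■■■■■■✹    
■✹■■✹■■■■■    
■■■■✹■■■■✹    
✹■■■■■■✹■■    
✹■■■■■■■■■    
■■■■■■✹✹■■    
■✹■■■■■■✹✹    
1■✹■■■■■■■    
■■■■■■■■✹■    
              
              
              


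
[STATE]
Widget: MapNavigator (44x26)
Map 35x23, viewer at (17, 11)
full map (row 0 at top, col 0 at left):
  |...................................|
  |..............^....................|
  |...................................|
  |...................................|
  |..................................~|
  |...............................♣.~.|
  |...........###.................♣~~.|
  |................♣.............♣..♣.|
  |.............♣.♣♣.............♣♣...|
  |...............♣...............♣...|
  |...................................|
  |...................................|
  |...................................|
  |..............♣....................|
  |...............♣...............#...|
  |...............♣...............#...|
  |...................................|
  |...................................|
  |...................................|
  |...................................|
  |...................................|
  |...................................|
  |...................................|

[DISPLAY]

                                            
                                            
     ...................................    
     ..............^....................    
     ...................................    
     ...................................    
     ..................................~    
     ...............................♣.~.    
     ...........###.................♣~~.    
     ................♣.............♣..♣.    
     .............♣.♣♣.............♣♣...    
     ...............♣...............♣...    
     ...................................    
     .................@.................    
     ...................................    
     ..............♣....................    
     ...............♣...............#...    
     ...............♣...............#...    
     ...................................    
     ...................................    
     ...................................    
     ...................................    
     ...................................    
     ...................................    
     ...................................    
                                            


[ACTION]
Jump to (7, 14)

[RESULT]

               ..............^..............
               .............................
               .............................
               .............................
               .............................
               ...........###...............
               ................♣............
               .............♣.♣♣............
               ...............♣.............
               .............................
               .............................
               .............................
               ..............♣..............
               .......@.......♣.............
               ...............♣.............
               .............................
               .............................
               .............................
               .............................
               .............................
               .............................
               .............................
                                            
                                            
                                            
                                            


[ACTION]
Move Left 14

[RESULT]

                      ..............^.......
                      ......................
                      ......................
                      ......................
                      ......................
                      ...........###........
                      ................♣.....
                      .............♣.♣♣.....
                      ...............♣......
                      ......................
                      ......................
                      ......................
                      ..............♣.......
                      @..............♣......
                      ...............♣......
                      ......................
                      ......................
                      ......................
                      ......................
                      ......................
                      ......................
                      ......................
                                            
                                            
                                            
                                            


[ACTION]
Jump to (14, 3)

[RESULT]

                                            
                                            
                                            
                                            
                                            
                                            
                                            
                                            
                                            
                                            
        ................................... 
        ..............^.................... 
        ................................... 
        ..............@.................... 
        ..................................~ 
        ...............................♣.~. 
        ...........###.................♣~~. 
        ................♣.............♣..♣. 
        .............♣.♣♣.............♣♣... 
        ...............♣...............♣... 
        ................................... 
        ................................... 
        ................................... 
        ..............♣.................... 
        ...............♣...............#... 
        ...............♣...............#... 


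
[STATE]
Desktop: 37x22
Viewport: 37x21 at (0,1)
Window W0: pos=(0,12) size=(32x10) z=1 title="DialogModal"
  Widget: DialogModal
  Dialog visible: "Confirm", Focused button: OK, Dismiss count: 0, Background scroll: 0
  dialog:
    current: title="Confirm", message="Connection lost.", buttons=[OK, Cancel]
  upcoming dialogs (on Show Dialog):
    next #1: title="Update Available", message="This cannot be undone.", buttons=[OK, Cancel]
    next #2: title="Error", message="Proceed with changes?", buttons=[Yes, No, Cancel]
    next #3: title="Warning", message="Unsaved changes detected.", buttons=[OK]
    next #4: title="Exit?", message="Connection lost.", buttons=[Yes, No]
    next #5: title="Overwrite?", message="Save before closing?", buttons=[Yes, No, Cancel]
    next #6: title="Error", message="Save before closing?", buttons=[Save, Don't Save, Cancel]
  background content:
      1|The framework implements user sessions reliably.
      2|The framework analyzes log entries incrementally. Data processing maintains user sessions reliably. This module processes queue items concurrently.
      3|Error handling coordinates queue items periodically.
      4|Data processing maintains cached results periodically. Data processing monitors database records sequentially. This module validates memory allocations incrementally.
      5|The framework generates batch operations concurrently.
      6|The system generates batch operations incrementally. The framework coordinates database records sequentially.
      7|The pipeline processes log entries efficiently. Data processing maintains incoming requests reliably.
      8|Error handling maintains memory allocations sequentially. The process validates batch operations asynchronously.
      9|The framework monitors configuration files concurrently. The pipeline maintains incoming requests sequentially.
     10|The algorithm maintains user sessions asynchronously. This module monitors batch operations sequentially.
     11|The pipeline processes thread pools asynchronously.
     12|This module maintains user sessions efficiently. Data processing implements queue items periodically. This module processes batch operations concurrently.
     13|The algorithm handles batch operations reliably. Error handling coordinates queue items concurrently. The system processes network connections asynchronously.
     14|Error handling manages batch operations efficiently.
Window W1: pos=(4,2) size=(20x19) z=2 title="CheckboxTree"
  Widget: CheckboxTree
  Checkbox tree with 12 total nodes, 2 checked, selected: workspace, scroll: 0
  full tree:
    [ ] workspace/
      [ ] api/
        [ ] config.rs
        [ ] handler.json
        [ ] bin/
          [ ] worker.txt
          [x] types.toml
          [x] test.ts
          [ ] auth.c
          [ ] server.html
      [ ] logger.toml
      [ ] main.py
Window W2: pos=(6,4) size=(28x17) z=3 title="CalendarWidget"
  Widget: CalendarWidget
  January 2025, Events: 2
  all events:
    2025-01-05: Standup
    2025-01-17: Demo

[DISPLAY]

                                     
    ┏━━━━━━━━━━━━━━━━━━┓             
    ┃ CheckboxTree     ┃             
    ┠─┏━━━━━━━━━━━━━━━━━━━━━━━━━━┓   
    ┃>┃ CalendarWidget           ┃   
    ┃ ┠──────────────────────────┨   
    ┃ ┃       January 2025       ┃   
    ┃ ┃Mo Tu We Th Fr Sa Su      ┃   
    ┃ ┃       1  2  3  4  5*     ┃   
    ┃ ┃ 6  7  8  9 10 11 12      ┃   
    ┃ ┃13 14 15 16 17* 18 19     ┃   
┏━━━┃ ┃20 21 22 23 24 25 26      ┃   
┃ Di┃ ┃27 28 29 30 31            ┃   
┠───┃ ┃                          ┃   
┃The┃ ┃                          ┃   
┃The┃ ┃                          ┃   
┃Err┃ ┃                          ┃   
┃Dat┃ ┃                          ┃   
┃The┃ ┃                          ┃   
┃The┗━┗━━━━━━━━━━━━━━━━━━━━━━━━━━┛   
┗━━━━━━━━━━━━━━━━━━━━━━━━━━━━━━┛     


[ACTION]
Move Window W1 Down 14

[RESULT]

                                     
                                     
    ┏━━━━━━━━━━━━━━━━━━┓             
    ┃ ┏━━━━━━━━━━━━━━━━━━━━━━━━━━┓   
    ┠─┃ CalendarWidget           ┃   
    ┃>┠──────────────────────────┨   
    ┃ ┃       January 2025       ┃   
    ┃ ┃Mo Tu We Th Fr Sa Su      ┃   
    ┃ ┃       1  2  3  4  5*     ┃   
    ┃ ┃ 6  7  8  9 10 11 12      ┃   
    ┃ ┃13 14 15 16 17* 18 19     ┃   
┏━━━┃ ┃20 21 22 23 24 25 26      ┃   
┃ Di┃ ┃27 28 29 30 31            ┃   
┠───┃ ┃                          ┃   
┃The┃ ┃                          ┃   
┃The┃ ┃                          ┃   
┃Err┃ ┃                          ┃   
┃Dat┃ ┃                          ┃   
┃The┃ ┃                          ┃   
┃The┃ ┗━━━━━━━━━━━━━━━━━━━━━━━━━━┛   
┗━━━┗━━━━━━━━━━━━━━━━━━┛━━━━━━━┛     


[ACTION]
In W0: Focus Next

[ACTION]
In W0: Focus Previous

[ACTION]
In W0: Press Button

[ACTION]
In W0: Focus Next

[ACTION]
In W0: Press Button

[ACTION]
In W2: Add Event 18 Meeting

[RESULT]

                                     
                                     
    ┏━━━━━━━━━━━━━━━━━━┓             
    ┃ ┏━━━━━━━━━━━━━━━━━━━━━━━━━━┓   
    ┠─┃ CalendarWidget           ┃   
    ┃>┠──────────────────────────┨   
    ┃ ┃       January 2025       ┃   
    ┃ ┃Mo Tu We Th Fr Sa Su      ┃   
    ┃ ┃       1  2  3  4  5*     ┃   
    ┃ ┃ 6  7  8  9 10 11 12      ┃   
    ┃ ┃13 14 15 16 17* 18* 19    ┃   
┏━━━┃ ┃20 21 22 23 24 25 26      ┃   
┃ Di┃ ┃27 28 29 30 31            ┃   
┠───┃ ┃                          ┃   
┃The┃ ┃                          ┃   
┃The┃ ┃                          ┃   
┃Err┃ ┃                          ┃   
┃Dat┃ ┃                          ┃   
┃The┃ ┃                          ┃   
┃The┃ ┗━━━━━━━━━━━━━━━━━━━━━━━━━━┛   
┗━━━┗━━━━━━━━━━━━━━━━━━┛━━━━━━━┛     


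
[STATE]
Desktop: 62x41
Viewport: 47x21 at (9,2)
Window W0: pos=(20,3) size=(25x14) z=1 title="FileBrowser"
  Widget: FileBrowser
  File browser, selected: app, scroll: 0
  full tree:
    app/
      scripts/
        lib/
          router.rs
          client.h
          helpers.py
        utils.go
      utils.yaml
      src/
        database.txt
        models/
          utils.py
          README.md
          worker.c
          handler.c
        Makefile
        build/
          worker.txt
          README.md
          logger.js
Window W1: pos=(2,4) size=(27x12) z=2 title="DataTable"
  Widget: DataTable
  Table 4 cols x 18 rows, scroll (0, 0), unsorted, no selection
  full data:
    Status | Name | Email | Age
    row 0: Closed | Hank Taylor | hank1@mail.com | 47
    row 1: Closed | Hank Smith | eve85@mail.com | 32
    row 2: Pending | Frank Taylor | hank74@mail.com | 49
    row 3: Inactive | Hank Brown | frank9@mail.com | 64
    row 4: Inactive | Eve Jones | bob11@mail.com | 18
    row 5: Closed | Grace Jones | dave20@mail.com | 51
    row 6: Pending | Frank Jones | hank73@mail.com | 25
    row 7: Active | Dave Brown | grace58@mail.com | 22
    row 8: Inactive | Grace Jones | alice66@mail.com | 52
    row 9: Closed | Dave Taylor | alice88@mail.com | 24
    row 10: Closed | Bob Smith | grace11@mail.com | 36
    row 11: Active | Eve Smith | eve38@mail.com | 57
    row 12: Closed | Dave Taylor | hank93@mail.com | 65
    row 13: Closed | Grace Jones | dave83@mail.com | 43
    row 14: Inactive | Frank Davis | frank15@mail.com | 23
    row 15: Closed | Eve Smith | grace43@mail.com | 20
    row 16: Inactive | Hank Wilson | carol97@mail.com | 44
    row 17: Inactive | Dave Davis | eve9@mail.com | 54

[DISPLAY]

                                               
           ┏━━━━━━━━━━━━━━━━━━━━━━━┓           
━━━━━━━━━━━━━━━━━━━┓wser           ┃           
able               ┃───────────────┨           
───────────────────┨p/             ┃           
  │Name        │Ema┃scripts/       ┃           
──┼────────────┼───┃s.yaml         ┃           
  │Hank Taylor │han┃src/           ┃           
  │Hank Smith  │eve┃               ┃           
g │Frank Taylor│han┃               ┃           
ve│Hank Brown  │fra┃               ┃           
ve│Eve Jones   │bob┃               ┃           
  │Grace Jones │dav┃               ┃           
━━━━━━━━━━━━━━━━━━━┛               ┃           
           ┗━━━━━━━━━━━━━━━━━━━━━━━┛           
                                               
                                               
                                               
                                               
                                               
                                               


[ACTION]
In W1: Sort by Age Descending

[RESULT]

                                               
           ┏━━━━━━━━━━━━━━━━━━━━━━━┓           
━━━━━━━━━━━━━━━━━━━┓wser           ┃           
able               ┃───────────────┨           
───────────────────┨p/             ┃           
  │Name        │Ema┃scripts/       ┃           
──┼────────────┼───┃s.yaml         ┃           
  │Dave Taylor │han┃src/           ┃           
ve│Hank Brown  │fra┃               ┃           
  │Eve Smith   │eve┃               ┃           
ve│Dave Davis  │eve┃               ┃           
ve│Grace Jones │ali┃               ┃           
  │Grace Jones │dav┃               ┃           
━━━━━━━━━━━━━━━━━━━┛               ┃           
           ┗━━━━━━━━━━━━━━━━━━━━━━━┛           
                                               
                                               
                                               
                                               
                                               
                                               


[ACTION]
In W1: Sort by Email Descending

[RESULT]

                                               
           ┏━━━━━━━━━━━━━━━━━━━━━━━┓           
━━━━━━━━━━━━━━━━━━━┓wser           ┃           
able               ┃───────────────┨           
───────────────────┨p/             ┃           
  │Name        │Ema┃scripts/       ┃           
──┼────────────┼───┃s.yaml         ┃           
  │Dave Taylor │han┃src/           ┃           
g │Frank Taylor│han┃               ┃           
g │Frank Jones │han┃               ┃           
  │Hank Taylor │han┃               ┃           
  │Dave Brown  │gra┃               ┃           
  │Eve Smith   │gra┃               ┃           
━━━━━━━━━━━━━━━━━━━┛               ┃           
           ┗━━━━━━━━━━━━━━━━━━━━━━━┛           
                                               
                                               
                                               
                                               
                                               
                                               


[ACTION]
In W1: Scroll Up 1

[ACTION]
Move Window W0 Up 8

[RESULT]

           ┠───────────────────────┨           
           ┃> [-] app/             ┃           
━━━━━━━━━━━━━━━━━━━┓scripts/       ┃           
able               ┃s.yaml         ┃           
───────────────────┨src/           ┃           
  │Name        │Ema┃               ┃           
──┼────────────┼───┃               ┃           
  │Dave Taylor │han┃               ┃           
g │Frank Taylor│han┃               ┃           
g │Frank Jones │han┃               ┃           
  │Hank Taylor │han┃               ┃           
  │Dave Brown  │gra┃━━━━━━━━━━━━━━━┛           
  │Eve Smith   │gra┃                           
━━━━━━━━━━━━━━━━━━━┛                           
                                               
                                               
                                               
                                               
                                               
                                               
                                               


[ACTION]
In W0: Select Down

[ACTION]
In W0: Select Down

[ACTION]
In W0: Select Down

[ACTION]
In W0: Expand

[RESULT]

           ┠───────────────────────┨           
           ┃  [-] app/             ┃           
━━━━━━━━━━━━━━━━━━━┓scripts/       ┃           
able               ┃s.yaml         ┃           
───────────────────┨src/           ┃           
  │Name        │Ema┃tabase.txt     ┃           
──┼────────────┼───┃] models/      ┃           
  │Dave Taylor │han┃kefile         ┃           
g │Frank Taylor│han┃] build/       ┃           
g │Frank Jones │han┃               ┃           
  │Hank Taylor │han┃               ┃           
  │Dave Brown  │gra┃━━━━━━━━━━━━━━━┛           
  │Eve Smith   │gra┃                           
━━━━━━━━━━━━━━━━━━━┛                           
                                               
                                               
                                               
                                               
                                               
                                               
                                               


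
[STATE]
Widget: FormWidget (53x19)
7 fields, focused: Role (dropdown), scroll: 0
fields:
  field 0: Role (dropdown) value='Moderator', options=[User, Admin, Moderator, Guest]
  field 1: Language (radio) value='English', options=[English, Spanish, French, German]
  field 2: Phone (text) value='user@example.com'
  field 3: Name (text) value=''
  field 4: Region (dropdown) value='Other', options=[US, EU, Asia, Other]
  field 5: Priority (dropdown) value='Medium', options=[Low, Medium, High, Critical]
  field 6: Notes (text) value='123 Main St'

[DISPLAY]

> Role:       [Moderator                           ▼]
  Language:   (●) English  ( ) Spanish  ( ) French  (
  Phone:      [user@example.com                     ]
  Name:       [                                     ]
  Region:     [Other                               ▼]
  Priority:   [Medium                              ▼]
  Notes:      [123 Main St                          ]
                                                     
                                                     
                                                     
                                                     
                                                     
                                                     
                                                     
                                                     
                                                     
                                                     
                                                     
                                                     


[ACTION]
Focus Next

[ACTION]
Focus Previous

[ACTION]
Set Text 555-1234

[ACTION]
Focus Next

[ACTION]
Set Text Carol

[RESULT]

  Role:       [Moderator                           ▼]
> Language:   (●) English  ( ) Spanish  ( ) French  (
  Phone:      [user@example.com                     ]
  Name:       [                                     ]
  Region:     [Other                               ▼]
  Priority:   [Medium                              ▼]
  Notes:      [123 Main St                          ]
                                                     
                                                     
                                                     
                                                     
                                                     
                                                     
                                                     
                                                     
                                                     
                                                     
                                                     
                                                     


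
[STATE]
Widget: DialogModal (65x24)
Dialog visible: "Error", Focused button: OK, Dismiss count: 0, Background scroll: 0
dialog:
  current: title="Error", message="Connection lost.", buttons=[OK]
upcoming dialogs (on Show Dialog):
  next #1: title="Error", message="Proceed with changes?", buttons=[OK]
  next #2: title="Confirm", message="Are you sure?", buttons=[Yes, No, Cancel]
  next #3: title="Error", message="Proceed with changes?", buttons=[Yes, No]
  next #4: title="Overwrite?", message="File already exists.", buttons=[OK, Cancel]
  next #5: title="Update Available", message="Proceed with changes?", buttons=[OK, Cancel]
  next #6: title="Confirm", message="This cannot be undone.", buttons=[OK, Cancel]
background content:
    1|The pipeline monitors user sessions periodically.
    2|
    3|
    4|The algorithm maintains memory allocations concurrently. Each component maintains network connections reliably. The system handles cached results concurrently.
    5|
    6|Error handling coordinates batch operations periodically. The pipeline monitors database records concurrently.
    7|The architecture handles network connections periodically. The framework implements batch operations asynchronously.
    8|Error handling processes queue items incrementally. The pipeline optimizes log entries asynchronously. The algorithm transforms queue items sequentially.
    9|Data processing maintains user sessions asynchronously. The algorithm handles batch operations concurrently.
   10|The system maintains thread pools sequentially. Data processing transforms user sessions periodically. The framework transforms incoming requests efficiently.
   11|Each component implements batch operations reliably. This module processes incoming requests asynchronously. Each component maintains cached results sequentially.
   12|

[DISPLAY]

The pipeline monitors user sessions periodically.                
                                                                 
                                                                 
The algorithm maintains memory allocations concurrently. Each com
                                                                 
Error handling coordinates batch operations periodically. The pip
The architecture handles network connections periodically. The fr
Error handling processes queue items incrementally. The pipeline 
Data processing maintains user sessions asynchronously. The algor
The system maintains t┌──────────────────┐ally. Data processing t
Each component impleme│      Error       │ reliably. This module 
                      │ Connection lost. │                       
                      │       [OK]       │                       
                      └──────────────────┘                       
                                                                 
                                                                 
                                                                 
                                                                 
                                                                 
                                                                 
                                                                 
                                                                 
                                                                 
                                                                 


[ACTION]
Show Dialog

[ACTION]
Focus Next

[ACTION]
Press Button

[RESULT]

The pipeline monitors user sessions periodically.                
                                                                 
                                                                 
The algorithm maintains memory allocations concurrently. Each com
                                                                 
Error handling coordinates batch operations periodically. The pip
The architecture handles network connections periodically. The fr
Error handling processes queue items incrementally. The pipeline 
Data processing maintains user sessions asynchronously. The algor
The system maintains thread pools sequentially. Data processing t
Each component implements batch operations reliably. This module 
                                                                 
                                                                 
                                                                 
                                                                 
                                                                 
                                                                 
                                                                 
                                                                 
                                                                 
                                                                 
                                                                 
                                                                 
                                                                 


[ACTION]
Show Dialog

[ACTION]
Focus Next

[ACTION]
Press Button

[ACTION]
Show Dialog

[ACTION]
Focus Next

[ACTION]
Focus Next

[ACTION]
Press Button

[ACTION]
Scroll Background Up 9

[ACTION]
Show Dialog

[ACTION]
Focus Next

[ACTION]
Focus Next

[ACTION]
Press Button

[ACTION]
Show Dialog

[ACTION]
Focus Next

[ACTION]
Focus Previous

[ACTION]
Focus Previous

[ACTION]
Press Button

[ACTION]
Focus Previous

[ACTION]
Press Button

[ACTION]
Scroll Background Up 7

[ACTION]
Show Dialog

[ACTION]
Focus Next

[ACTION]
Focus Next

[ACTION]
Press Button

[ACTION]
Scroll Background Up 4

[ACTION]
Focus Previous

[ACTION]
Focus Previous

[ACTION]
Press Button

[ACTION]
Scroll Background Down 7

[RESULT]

Error handling processes queue items incrementally. The pipeline 
Data processing maintains user sessions asynchronously. The algor
The system maintains thread pools sequentially. Data processing t
Each component implements batch operations reliably. This module 
                                                                 
                                                                 
                                                                 
                                                                 
                                                                 
                                                                 
                                                                 
                                                                 
                                                                 
                                                                 
                                                                 
                                                                 
                                                                 
                                                                 
                                                                 
                                                                 
                                                                 
                                                                 
                                                                 
                                                                 


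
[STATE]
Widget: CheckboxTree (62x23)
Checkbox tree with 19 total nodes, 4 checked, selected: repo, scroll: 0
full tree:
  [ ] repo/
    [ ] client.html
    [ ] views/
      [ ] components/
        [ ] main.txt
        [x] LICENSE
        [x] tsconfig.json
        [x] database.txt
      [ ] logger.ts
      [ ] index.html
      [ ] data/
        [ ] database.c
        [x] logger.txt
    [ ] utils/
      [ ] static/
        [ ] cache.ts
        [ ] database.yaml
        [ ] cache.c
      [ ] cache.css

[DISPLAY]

>[-] repo/                                                    
   [ ] client.html                                            
   [-] views/                                                 
     [-] components/                                          
       [ ] main.txt                                           
       [x] LICENSE                                            
       [x] tsconfig.json                                      
       [x] database.txt                                       
     [ ] logger.ts                                            
     [ ] index.html                                           
     [-] data/                                                
       [ ] database.c                                         
       [x] logger.txt                                         
   [ ] utils/                                                 
     [ ] static/                                              
       [ ] cache.ts                                           
       [ ] database.yaml                                      
       [ ] cache.c                                            
     [ ] cache.css                                            
                                                              
                                                              
                                                              
                                                              


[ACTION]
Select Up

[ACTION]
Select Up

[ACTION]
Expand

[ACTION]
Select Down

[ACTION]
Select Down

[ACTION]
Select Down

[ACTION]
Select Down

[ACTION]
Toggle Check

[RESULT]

 [-] repo/                                                    
   [ ] client.html                                            
   [-] views/                                                 
     [x] components/                                          
>      [x] main.txt                                           
       [x] LICENSE                                            
       [x] tsconfig.json                                      
       [x] database.txt                                       
     [ ] logger.ts                                            
     [ ] index.html                                           
     [-] data/                                                
       [ ] database.c                                         
       [x] logger.txt                                         
   [ ] utils/                                                 
     [ ] static/                                              
       [ ] cache.ts                                           
       [ ] database.yaml                                      
       [ ] cache.c                                            
     [ ] cache.css                                            
                                                              
                                                              
                                                              
                                                              


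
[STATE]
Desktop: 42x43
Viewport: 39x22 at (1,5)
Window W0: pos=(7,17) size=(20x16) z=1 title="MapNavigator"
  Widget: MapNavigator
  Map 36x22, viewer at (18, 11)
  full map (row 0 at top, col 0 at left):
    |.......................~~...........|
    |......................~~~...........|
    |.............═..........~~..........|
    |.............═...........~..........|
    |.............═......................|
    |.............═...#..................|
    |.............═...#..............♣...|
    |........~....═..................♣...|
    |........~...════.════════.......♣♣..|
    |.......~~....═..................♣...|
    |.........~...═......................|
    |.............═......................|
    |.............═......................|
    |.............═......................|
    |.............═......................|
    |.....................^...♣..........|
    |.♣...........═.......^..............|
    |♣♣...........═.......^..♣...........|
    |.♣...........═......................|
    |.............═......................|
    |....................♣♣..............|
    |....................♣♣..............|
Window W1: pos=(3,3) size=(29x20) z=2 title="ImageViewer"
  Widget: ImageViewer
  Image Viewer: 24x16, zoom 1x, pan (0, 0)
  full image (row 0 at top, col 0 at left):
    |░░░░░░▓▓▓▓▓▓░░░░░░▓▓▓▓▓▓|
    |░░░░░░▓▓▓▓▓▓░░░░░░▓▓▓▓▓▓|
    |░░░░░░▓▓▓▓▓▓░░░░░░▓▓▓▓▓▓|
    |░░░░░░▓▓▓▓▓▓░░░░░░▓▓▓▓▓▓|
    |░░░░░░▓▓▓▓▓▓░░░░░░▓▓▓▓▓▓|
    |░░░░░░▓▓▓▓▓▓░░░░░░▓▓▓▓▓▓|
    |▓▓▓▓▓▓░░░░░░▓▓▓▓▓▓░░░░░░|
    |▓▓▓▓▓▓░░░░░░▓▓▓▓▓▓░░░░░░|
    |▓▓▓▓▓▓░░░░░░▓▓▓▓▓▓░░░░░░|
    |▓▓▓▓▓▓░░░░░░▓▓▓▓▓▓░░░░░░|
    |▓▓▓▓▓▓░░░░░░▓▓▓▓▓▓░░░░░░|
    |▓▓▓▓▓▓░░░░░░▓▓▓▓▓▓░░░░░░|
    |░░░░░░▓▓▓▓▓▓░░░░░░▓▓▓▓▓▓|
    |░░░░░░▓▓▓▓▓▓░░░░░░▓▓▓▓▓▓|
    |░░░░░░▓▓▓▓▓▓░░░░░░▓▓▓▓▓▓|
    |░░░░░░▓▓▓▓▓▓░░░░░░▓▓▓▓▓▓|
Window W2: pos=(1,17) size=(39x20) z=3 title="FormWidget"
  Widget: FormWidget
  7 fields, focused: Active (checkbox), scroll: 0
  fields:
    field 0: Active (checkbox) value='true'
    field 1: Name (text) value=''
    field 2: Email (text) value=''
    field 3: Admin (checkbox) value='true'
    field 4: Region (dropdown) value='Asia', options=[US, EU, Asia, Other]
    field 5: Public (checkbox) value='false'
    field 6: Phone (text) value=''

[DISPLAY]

  ┠───────────────────────────┨        
  ┃░░░░░░▓▓▓▓▓▓░░░░░░▓▓▓▓▓▓   ┃        
  ┃░░░░░░▓▓▓▓▓▓░░░░░░▓▓▓▓▓▓   ┃        
  ┃░░░░░░▓▓▓▓▓▓░░░░░░▓▓▓▓▓▓   ┃        
  ┃░░░░░░▓▓▓▓▓▓░░░░░░▓▓▓▓▓▓   ┃        
  ┃░░░░░░▓▓▓▓▓▓░░░░░░▓▓▓▓▓▓   ┃        
  ┃░░░░░░▓▓▓▓▓▓░░░░░░▓▓▓▓▓▓   ┃        
  ┃▓▓▓▓▓▓░░░░░░▓▓▓▓▓▓░░░░░░   ┃        
  ┃▓▓▓▓▓▓░░░░░░▓▓▓▓▓▓░░░░░░   ┃        
  ┃▓▓▓▓▓▓░░░░░░▓▓▓▓▓▓░░░░░░   ┃        
  ┃▓▓▓▓▓▓░░░░░░▓▓▓▓▓▓░░░░░░   ┃        
  ┃▓▓▓▓▓▓░░░░░░▓▓▓▓▓▓░░░░░░   ┃        
┏━━━━━━━━━━━━━━━━━━━━━━━━━━━━━━━━━━━━━┓
┃ FormWidget                          ┃
┠─────────────────────────────────────┨
┃> Active:     [x]                    ┃
┃  Name:       [                     ]┃
┃  Email:      [                     ]┃
┃  Admin:      [x]                    ┃
┃  Region:     [Asia                ▼]┃
┃  Public:     [ ]                    ┃
┃  Phone:      [                     ]┃


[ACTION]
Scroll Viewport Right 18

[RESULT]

┠───────────────────────────┨          
┃░░░░░░▓▓▓▓▓▓░░░░░░▓▓▓▓▓▓   ┃          
┃░░░░░░▓▓▓▓▓▓░░░░░░▓▓▓▓▓▓   ┃          
┃░░░░░░▓▓▓▓▓▓░░░░░░▓▓▓▓▓▓   ┃          
┃░░░░░░▓▓▓▓▓▓░░░░░░▓▓▓▓▓▓   ┃          
┃░░░░░░▓▓▓▓▓▓░░░░░░▓▓▓▓▓▓   ┃          
┃░░░░░░▓▓▓▓▓▓░░░░░░▓▓▓▓▓▓   ┃          
┃▓▓▓▓▓▓░░░░░░▓▓▓▓▓▓░░░░░░   ┃          
┃▓▓▓▓▓▓░░░░░░▓▓▓▓▓▓░░░░░░   ┃          
┃▓▓▓▓▓▓░░░░░░▓▓▓▓▓▓░░░░░░   ┃          
┃▓▓▓▓▓▓░░░░░░▓▓▓▓▓▓░░░░░░   ┃          
┃▓▓▓▓▓▓░░░░░░▓▓▓▓▓▓░░░░░░   ┃          
━━━━━━━━━━━━━━━━━━━━━━━━━━━━━━━━━━━━┓  
FormWidget                          ┃  
────────────────────────────────────┨  
 Active:     [x]                    ┃  
 Name:       [                     ]┃  
 Email:      [                     ]┃  
 Admin:      [x]                    ┃  
 Region:     [Asia                ▼]┃  
 Public:     [ ]                    ┃  
 Phone:      [                     ]┃  


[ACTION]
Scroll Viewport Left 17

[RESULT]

   ┠───────────────────────────┨       
   ┃░░░░░░▓▓▓▓▓▓░░░░░░▓▓▓▓▓▓   ┃       
   ┃░░░░░░▓▓▓▓▓▓░░░░░░▓▓▓▓▓▓   ┃       
   ┃░░░░░░▓▓▓▓▓▓░░░░░░▓▓▓▓▓▓   ┃       
   ┃░░░░░░▓▓▓▓▓▓░░░░░░▓▓▓▓▓▓   ┃       
   ┃░░░░░░▓▓▓▓▓▓░░░░░░▓▓▓▓▓▓   ┃       
   ┃░░░░░░▓▓▓▓▓▓░░░░░░▓▓▓▓▓▓   ┃       
   ┃▓▓▓▓▓▓░░░░░░▓▓▓▓▓▓░░░░░░   ┃       
   ┃▓▓▓▓▓▓░░░░░░▓▓▓▓▓▓░░░░░░   ┃       
   ┃▓▓▓▓▓▓░░░░░░▓▓▓▓▓▓░░░░░░   ┃       
   ┃▓▓▓▓▓▓░░░░░░▓▓▓▓▓▓░░░░░░   ┃       
   ┃▓▓▓▓▓▓░░░░░░▓▓▓▓▓▓░░░░░░   ┃       
 ┏━━━━━━━━━━━━━━━━━━━━━━━━━━━━━━━━━━━━━
 ┃ FormWidget                          
 ┠─────────────────────────────────────
 ┃> Active:     [x]                    
 ┃  Name:       [                     ]
 ┃  Email:      [                     ]
 ┃  Admin:      [x]                    
 ┃  Region:     [Asia                ▼]
 ┃  Public:     [ ]                    
 ┃  Phone:      [                     ]
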